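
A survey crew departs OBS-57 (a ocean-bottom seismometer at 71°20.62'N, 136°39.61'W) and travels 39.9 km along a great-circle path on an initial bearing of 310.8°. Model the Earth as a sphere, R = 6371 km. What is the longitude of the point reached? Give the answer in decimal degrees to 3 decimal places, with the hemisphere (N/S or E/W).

OBS-57: φ = +71.34367°, λ = -136.66017°
δ = d/R = 39.9/6371 = 0.006263 rad
φ₂ = arcsin(sin φ₁ cos δ + cos φ₁ sin δ cos θ)
   = arcsin(0.94745·0.99998 + 0.31989·0.00626·0.65342) = 71.57620°
λ₂ = λ₁ + atan2(sin θ sin δ cos φ₁, cos δ − sin φ₁ sin φ₂) = -137.51967°

137.520°W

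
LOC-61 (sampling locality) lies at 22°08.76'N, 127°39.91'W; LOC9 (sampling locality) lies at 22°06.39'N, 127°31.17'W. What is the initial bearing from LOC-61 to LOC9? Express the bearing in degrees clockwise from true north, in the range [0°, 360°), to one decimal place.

LOC-61: φ = +22.14600°, λ = -127.66517°
LOC9: φ = +22.10650°, λ = -127.51950°
Δλ = 0.1457°
y = sin Δλ · cos φ₂ = 0.002355
x = cos φ₁ sin φ₂ − sin φ₁ cos φ₂ cos Δλ = -0.000688
θ = atan2(y, x) = 106.2886° → 106.2886° (mod 360°)

106.3°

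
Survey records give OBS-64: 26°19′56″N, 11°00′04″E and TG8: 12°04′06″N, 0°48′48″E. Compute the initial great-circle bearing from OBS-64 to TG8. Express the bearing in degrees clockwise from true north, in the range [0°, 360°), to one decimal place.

215.8°

OBS-64: φ = +26.33222°, λ = +11.00111°
TG8: φ = +12.06833°, λ = +0.81333°
Δλ = -10.1878°
y = sin Δλ · cos φ₂ = -0.172966
x = cos φ₁ sin φ₂ − sin φ₁ cos φ₂ cos Δλ = -0.239549
θ = atan2(y, x) = -144.1690° → 215.8310° (mod 360°)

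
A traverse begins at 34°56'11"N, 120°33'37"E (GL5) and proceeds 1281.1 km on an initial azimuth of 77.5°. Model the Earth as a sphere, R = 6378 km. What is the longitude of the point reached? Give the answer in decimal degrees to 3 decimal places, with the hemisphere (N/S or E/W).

GL5: φ = +34.93639°, λ = +120.56028°
δ = d/R = 1281.1/6378 = 0.200862 rad
φ₂ = arcsin(sin φ₁ cos δ + cos φ₁ sin δ cos θ)
   = arcsin(0.57267·0.97989 + 0.81979·0.19951·0.21644) = 36.62348°
λ₂ = λ₁ + atan2(sin θ sin δ cos φ₁, cos δ − sin φ₁ sin φ₂) = 134.60628°

134.606°E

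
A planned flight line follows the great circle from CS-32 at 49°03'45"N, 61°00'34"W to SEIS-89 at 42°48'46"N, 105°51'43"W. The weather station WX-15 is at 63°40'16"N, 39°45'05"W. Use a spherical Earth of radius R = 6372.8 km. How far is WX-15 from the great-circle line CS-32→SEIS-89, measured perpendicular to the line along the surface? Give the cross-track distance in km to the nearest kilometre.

CS-32: φ = +49.06250°, λ = -61.00944°
SEIS-89: φ = +42.81278°, λ = -105.86194°
WX-15: φ = +63.67111°, λ = -39.75139°
δ₁₃ = central angle CS-32→WX-15 = 0.324227 rad  (haversine)
θ₁₃ = bearing CS-32→WX-15 = 30.316°,  θ₁₂ = bearing CS-32→SEIS-89 = 275.788°
dₓₜ = R·arcsin(sin δ₁₃ · sin(θ₁₃ − θ₁₂)) = 6372.8·arcsin(0.31858·sin(-245.472°)) = 1873.896 km
|dₓₜ| = 1873.896 km

1874 km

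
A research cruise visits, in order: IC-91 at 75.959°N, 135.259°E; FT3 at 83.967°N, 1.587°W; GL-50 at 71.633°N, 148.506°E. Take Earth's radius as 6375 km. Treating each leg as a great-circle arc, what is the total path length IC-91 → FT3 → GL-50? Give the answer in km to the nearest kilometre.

IC-91→FT3: c = 0.329676 rad, d = 2101.69 km
FT3→GL-50: c = 0.415056 rad, d = 2645.98 km
Total = 2101.69 + 2645.98 = 4747.67 km

4748 km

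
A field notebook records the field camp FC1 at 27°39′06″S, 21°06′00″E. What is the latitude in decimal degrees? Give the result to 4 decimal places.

27° + 39′/60 + 6″/3600 = 27 + 0.65000 + 0.00167 = 27.6517°

27.6517°S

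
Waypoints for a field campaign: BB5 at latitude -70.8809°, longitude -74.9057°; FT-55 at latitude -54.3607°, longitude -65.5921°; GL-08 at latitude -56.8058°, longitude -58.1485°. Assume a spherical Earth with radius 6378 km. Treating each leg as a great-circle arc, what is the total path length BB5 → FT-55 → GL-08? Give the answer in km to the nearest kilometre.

2436 km

BB5→FT-55: c = 0.297052 rad, d = 1894.59 km
FT-55→GL-08: c = 0.084863 rad, d = 541.26 km
Total = 1894.59 + 541.26 = 2435.85 km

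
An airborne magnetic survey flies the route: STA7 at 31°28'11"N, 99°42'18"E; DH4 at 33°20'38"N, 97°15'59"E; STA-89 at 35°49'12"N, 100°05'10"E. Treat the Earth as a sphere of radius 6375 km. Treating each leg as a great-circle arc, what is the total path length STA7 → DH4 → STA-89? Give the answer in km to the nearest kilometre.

STA7: φ = +31.46972°, λ = +99.70500°
DH4: φ = +33.34389°, λ = +97.26639°
STA-89: φ = +35.82000°, λ = +100.08611°
STA7→DH4: c = 0.048589 rad, d = 309.75 km
DH4→STA-89: c = 0.059234 rad, d = 377.62 km
Total = 309.75 + 377.62 = 687.37 km

687 km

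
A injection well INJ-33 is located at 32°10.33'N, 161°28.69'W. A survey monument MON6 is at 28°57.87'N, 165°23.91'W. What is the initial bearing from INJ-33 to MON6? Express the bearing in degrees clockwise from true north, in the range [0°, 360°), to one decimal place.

INJ-33: φ = +32.17217°, λ = -161.47817°
MON6: φ = +28.96450°, λ = -165.39850°
Δλ = -3.9203°
y = sin Δλ · cos φ₂ = -0.059818
x = cos φ₁ sin φ₂ − sin φ₁ cos φ₂ cos Δλ = -0.054865
θ = atan2(y, x) = -132.5272° → 227.4728° (mod 360°)

227.5°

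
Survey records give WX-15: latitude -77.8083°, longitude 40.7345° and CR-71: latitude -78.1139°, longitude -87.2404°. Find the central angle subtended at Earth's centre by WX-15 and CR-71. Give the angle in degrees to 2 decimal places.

21.61°

Δφ = -0.3056°,  Δλ = -127.9749°
a = sin²(Δφ/2) + cos φ₁ cos φ₂ sin²(Δλ/2) = 0.035138
c = 2·arcsin(√a) = 0.377131 rad = 21.6080°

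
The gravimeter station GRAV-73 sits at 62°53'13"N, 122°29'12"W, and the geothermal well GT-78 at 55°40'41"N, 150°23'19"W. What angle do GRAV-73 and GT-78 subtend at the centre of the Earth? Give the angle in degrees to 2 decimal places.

15.80°

GRAV-73: φ = +62.88694°, λ = -122.48667°
GT-78: φ = +55.67806°, λ = -150.38861°
Δφ = -7.2089°,  Δλ = -27.9019°
a = sin²(Δφ/2) + cos φ₁ cos φ₂ sin²(Δλ/2) = 0.018889
c = 2·arcsin(√a) = 0.275746 rad = 15.7991°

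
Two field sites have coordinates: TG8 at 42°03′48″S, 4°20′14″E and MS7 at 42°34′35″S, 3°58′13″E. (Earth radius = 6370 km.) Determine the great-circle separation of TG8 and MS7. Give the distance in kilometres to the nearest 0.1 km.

64.5 km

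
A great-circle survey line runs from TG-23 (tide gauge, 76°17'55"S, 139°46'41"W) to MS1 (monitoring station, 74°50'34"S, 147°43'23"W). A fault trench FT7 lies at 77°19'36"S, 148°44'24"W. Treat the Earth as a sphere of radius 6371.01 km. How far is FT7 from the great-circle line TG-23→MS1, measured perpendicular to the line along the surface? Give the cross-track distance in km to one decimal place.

227.3 km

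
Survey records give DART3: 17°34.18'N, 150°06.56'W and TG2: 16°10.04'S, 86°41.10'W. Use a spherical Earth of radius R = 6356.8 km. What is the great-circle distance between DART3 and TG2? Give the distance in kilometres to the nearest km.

DART3: φ = +17.56967°, λ = -150.10933°
TG2: φ = -16.16733°, λ = -86.68500°
Δφ = -33.7370°,  Δλ = 63.4243°
a = sin²(Δφ/2) + cos φ₁ cos φ₂ sin²(Δλ/2) = 0.337205
c = 2·arcsin(√a) = 1.239161 rad = 70.9987°
d = R·c = 6356.8 × 1.239161 = 7877.1 km

7877 km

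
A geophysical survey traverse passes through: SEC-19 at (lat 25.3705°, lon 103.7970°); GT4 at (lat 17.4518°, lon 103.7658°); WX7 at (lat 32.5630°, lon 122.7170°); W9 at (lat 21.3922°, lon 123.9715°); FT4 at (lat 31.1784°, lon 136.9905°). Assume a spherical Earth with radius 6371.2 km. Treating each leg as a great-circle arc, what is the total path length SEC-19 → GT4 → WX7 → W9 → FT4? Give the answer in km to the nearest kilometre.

SEC-19→GT4: c = 0.138208 rad, d = 880.55 km
GT4→WX7: c = 0.397992 rad, d = 2535.69 km
WX7→W9: c = 0.195936 rad, d = 1248.35 km
W9→FT4: c = 0.265459 rad, d = 1691.29 km
Total = 880.55 + 2535.69 + 1248.35 + 1691.29 = 6355.88 km

6356 km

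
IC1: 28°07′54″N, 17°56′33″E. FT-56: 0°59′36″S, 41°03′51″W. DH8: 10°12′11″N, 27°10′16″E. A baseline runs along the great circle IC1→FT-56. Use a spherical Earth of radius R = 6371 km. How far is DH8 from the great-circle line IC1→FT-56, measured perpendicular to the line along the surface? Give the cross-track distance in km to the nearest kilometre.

2173 km

IC1: φ = +28.13167°, λ = +17.94250°
FT-56: φ = -0.99333°, λ = -41.06417°
DH8: φ = +10.20306°, λ = +27.17111°
δ₁₃ = central angle IC1→DH8 = 0.347560 rad  (haversine)
θ₁₃ = bearing IC1→DH8 = 152.393°,  θ₁₂ = bearing IC1→FT-56 = 253.245°
dₓₜ = R·arcsin(sin δ₁₃ · sin(θ₁₃ − θ₁₂)) = 6371·arcsin(0.34060·sin(-100.852°)) = -2173.078 km
|dₓₜ| = 2173.078 km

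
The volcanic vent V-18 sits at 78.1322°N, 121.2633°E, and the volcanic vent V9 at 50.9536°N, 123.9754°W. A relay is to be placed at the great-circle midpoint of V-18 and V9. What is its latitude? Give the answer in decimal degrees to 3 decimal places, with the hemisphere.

71.862°N

Bx = cos φ₂ cos Δλ = -0.263847,  By = cos φ₂ sin Δλ = 0.572032
φₘ = atan2(sin φ₁ + sin φ₂, √((cos φ₁ + Bx)² + By²)) = 71.86234°
λₘ = λ₁ + atan2(By, cos φ₁ + Bx) = -142.92796°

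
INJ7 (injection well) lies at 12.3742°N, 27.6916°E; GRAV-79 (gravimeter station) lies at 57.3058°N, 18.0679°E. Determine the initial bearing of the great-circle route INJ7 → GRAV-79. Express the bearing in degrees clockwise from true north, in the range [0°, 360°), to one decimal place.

352.7°

Δλ = -9.6237°
y = sin Δλ · cos φ₂ = -0.090301
x = cos φ₁ sin φ₂ − sin φ₁ cos φ₂ cos Δλ = 0.707891
θ = atan2(y, x) = -7.2696° → 352.7304° (mod 360°)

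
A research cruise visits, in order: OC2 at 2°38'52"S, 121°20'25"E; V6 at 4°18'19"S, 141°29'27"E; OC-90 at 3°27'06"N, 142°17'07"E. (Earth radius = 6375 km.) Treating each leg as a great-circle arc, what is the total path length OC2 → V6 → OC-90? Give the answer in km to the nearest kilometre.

OC2: φ = -2.64778°, λ = +121.34028°
V6: φ = -4.30528°, λ = +141.49083°
OC-90: φ = +3.45167°, λ = +142.28528°
OC2→V6: c = 0.352217 rad, d = 2245.38 km
V6→OC-90: c = 0.136091 rad, d = 867.58 km
Total = 2245.38 + 867.58 = 3112.97 km

3113 km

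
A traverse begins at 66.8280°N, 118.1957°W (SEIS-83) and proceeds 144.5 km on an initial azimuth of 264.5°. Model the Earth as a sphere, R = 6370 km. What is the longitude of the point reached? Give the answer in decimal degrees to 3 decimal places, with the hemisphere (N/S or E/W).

121.464°W

δ = d/R = 144.5/6370 = 0.022684 rad
φ₂ = arcsin(sin φ₁ cos δ + cos φ₁ sin δ cos θ)
   = arcsin(0.91933·0.99974 + 0.39349·0.02268·-0.09585) = 66.66951°
λ₂ = λ₁ + atan2(sin θ sin δ cos φ₁, cos δ − sin φ₁ sin φ₂) = -121.46393°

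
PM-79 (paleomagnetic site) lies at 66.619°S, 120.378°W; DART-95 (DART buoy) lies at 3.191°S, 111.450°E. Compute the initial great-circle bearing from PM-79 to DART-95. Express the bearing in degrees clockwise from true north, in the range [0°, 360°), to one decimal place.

Δλ = -128.1720°
y = sin Δλ · cos φ₂ = -0.784940
x = cos φ₁ sin φ₂ − sin φ₁ cos φ₂ cos Δλ = -0.588487
θ = atan2(y, x) = -126.8597° → 233.1403° (mod 360°)

233.1°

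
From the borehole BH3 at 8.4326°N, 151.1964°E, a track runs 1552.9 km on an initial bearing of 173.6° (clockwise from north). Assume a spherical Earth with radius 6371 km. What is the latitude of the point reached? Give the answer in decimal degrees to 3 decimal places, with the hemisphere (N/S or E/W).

5.447°S

δ = d/R = 1552.9/6371 = 0.243745 rad
φ₂ = arcsin(sin φ₁ cos δ + cos φ₁ sin δ cos θ)
   = arcsin(0.14665·0.97044 + 0.98919·0.24134·-0.99377) = -5.44733°
λ₂ = λ₁ + atan2(sin θ sin δ cos φ₁, cos δ − sin φ₁ sin φ₂) = 152.74494°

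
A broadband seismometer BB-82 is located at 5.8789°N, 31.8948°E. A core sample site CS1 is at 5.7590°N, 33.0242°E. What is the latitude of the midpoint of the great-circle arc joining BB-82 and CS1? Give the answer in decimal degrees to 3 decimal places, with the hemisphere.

5.819°N

Bx = cos φ₂ cos Δλ = 0.994759,  By = cos φ₂ sin Δλ = 0.019611
φₘ = atan2(sin φ₁ + sin φ₂, √((cos φ₁ + Bx)² + By²)) = 5.81923°
λₘ = λ₁ + atan2(By, cos φ₁ + Bx) = 32.45956°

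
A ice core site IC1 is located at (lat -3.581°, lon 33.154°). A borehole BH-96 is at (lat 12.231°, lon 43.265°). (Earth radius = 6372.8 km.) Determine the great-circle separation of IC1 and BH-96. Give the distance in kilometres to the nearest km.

Δφ = 15.8120°,  Δλ = 10.1110°
a = sin²(Δφ/2) + cos φ₁ cos φ₂ sin²(Δλ/2) = 0.026494
c = 2·arcsin(√a) = 0.326993 rad = 18.7353°
d = R·c = 6372.8 × 0.326993 = 2083.9 km

2084 km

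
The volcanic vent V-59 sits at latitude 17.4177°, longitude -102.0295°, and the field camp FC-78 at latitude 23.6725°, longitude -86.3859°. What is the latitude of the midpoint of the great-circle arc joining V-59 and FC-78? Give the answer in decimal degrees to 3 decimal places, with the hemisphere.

20.722°N

Bx = cos φ₂ cos Δλ = 0.881930,  By = cos φ₂ sin Δλ = 0.246963
φₘ = atan2(sin φ₁ + sin φ₂, √((cos φ₁ + Bx)² + By²)) = 20.72165°
λₘ = λ₁ + atan2(By, cos φ₁ + Bx) = -94.36887°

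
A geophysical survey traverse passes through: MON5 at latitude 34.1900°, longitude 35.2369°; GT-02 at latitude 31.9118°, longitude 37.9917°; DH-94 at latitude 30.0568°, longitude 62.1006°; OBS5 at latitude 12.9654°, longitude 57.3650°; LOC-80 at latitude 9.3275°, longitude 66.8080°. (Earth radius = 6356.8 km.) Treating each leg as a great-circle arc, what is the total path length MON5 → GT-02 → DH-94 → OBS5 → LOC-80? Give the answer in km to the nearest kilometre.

5719 km

MON5→GT-02: c = 0.056609 rad, d = 359.85 km
GT-02→DH-94: c = 0.361444 rad, d = 2297.63 km
DH-94→OBS5: c = 0.307947 rad, d = 1957.56 km
OBS5→LOC-80: c = 0.173687 rad, d = 1104.09 km
Total = 359.85 + 2297.63 + 1957.56 + 1104.09 = 5719.13 km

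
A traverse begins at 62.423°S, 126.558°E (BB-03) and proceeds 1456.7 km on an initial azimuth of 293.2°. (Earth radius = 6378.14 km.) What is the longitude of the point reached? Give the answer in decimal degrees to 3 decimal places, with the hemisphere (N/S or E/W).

105.120°E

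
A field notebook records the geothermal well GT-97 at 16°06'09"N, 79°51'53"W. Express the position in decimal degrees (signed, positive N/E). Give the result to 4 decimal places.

+16.1025°, -79.8647°

lat: 16.1025° N → +16.1025°
lon: 79.8647° W → -79.8647°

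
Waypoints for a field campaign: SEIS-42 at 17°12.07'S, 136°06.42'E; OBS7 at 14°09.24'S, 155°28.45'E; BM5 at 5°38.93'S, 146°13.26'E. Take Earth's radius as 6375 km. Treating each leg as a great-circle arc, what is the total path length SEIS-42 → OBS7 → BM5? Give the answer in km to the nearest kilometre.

SEIS-42: φ = -17.20117°, λ = +136.10700°
OBS7: φ = -14.15400°, λ = +155.47417°
BM5: φ = -5.64883°, λ = +146.22100°
SEIS-42→OBS7: c = 0.329603 rad, d = 2101.22 km
OBS7→BM5: c = 0.217471 rad, d = 1386.38 km
Total = 2101.22 + 1386.38 = 3487.59 km

3488 km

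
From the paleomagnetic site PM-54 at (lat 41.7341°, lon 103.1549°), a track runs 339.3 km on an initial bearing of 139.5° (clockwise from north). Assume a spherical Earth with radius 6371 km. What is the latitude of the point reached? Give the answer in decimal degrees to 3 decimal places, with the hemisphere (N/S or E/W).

δ = d/R = 339.3/6371 = 0.053257 rad
φ₂ = arcsin(sin φ₁ cos δ + cos φ₁ sin δ cos θ)
   = arcsin(0.66567·0.99858 + 0.74624·0.05323·-0.76041) = 39.38473°
λ₂ = λ₁ + atan2(sin θ sin δ cos φ₁, cos δ − sin φ₁ sin φ₂) = 105.71855°

39.385°N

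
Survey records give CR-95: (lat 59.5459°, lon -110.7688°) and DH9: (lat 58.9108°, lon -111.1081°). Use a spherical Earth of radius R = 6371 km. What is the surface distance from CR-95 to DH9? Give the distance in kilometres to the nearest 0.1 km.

Δφ = -0.6351°,  Δλ = -0.3393°
a = sin²(Δφ/2) + cos φ₁ cos φ₂ sin²(Δλ/2) = 0.000033
c = 2·arcsin(√a) = 0.011491 rad = 0.6584°
d = R·c = 6371 × 0.011491 = 73.2 km

73.2 km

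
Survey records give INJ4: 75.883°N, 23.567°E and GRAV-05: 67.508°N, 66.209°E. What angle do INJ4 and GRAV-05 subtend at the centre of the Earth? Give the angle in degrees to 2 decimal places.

Δφ = -8.3750°,  Δλ = 42.6420°
a = sin²(Δφ/2) + cos φ₁ cos φ₂ sin²(Δλ/2) = 0.017667
c = 2·arcsin(√a) = 0.266624 rad = 15.2764°

15.28°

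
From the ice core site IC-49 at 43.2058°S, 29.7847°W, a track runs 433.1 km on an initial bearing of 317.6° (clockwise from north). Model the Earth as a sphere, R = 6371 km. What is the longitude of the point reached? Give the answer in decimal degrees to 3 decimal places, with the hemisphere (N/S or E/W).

33.227°W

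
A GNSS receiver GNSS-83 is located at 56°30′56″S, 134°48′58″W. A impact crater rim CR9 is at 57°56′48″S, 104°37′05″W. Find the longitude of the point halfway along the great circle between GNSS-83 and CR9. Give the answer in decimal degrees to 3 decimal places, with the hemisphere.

GNSS-83: φ = -56.51556°, λ = -134.81611°
CR9: φ = -57.94667°, λ = -104.61806°
Bx = cos φ₂ cos Δλ = 0.458687,  By = cos φ₂ sin Δλ = 0.266941
φₘ = atan2(sin φ₁ + sin φ₂, √((cos φ₁ + Bx)² + By²)) = -58.14011°
λₘ = λ₁ + atan2(By, cos φ₁ + Bx) = -120.01702°

120.017°W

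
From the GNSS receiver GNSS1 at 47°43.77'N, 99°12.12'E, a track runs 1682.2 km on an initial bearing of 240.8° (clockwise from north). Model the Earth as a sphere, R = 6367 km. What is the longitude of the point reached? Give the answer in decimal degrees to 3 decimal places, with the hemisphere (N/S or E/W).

GNSS1: φ = +47.72950°, λ = +99.20200°
δ = d/R = 1682.2/6367 = 0.264206 rad
φ₂ = arcsin(sin φ₁ cos δ + cos φ₁ sin δ cos θ)
   = arcsin(0.73998·0.96530 + 0.67263·0.26114·-0.48786) = 38.94738°
λ₂ = λ₁ + atan2(sin θ sin δ cos φ₁, cos δ − sin φ₁ sin φ₂) = 82.15785°

82.158°E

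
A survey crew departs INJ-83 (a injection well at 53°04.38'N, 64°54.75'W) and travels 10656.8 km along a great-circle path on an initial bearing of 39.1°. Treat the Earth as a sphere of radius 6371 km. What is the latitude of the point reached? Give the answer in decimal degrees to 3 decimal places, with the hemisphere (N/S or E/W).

22.489°N

INJ-83: φ = +53.07300°, λ = -64.91250°
δ = d/R = 10656.8/6371 = 1.672704 rad
φ₂ = arcsin(sin φ₁ cos δ + cos φ₁ sin δ cos θ)
   = arcsin(0.79940·-0.10173 + 0.60080·0.99481·0.77605) = 22.48880°
λ₂ = λ₁ + atan2(sin θ sin δ cos φ₁, cos δ − sin φ₁ sin φ₂) = 72.31867°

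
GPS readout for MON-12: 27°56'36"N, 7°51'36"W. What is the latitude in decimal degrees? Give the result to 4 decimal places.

27° + 56′/60 + 36″/3600 = 27 + 0.93333 + 0.01000 = 27.9433°

27.9433°N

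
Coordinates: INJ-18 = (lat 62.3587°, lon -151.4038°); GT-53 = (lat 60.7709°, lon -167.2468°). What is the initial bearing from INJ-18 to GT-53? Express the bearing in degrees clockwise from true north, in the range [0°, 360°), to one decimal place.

Δλ = -15.8430°
y = sin Δλ · cos φ₂ = -0.133308
x = cos φ₁ sin φ₂ − sin φ₁ cos φ₂ cos Δλ = -0.011277
θ = atan2(y, x) = -94.8353° → 265.1647° (mod 360°)

265.2°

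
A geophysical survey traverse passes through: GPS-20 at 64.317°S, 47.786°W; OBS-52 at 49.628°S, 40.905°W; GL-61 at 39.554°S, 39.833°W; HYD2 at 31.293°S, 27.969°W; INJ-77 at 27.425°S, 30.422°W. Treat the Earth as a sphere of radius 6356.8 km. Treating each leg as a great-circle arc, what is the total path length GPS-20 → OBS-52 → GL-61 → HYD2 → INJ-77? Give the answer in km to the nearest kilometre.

GPS-20→OBS-52: c = 0.264228 rad, d = 1679.64 km
OBS-52→GL-61: c = 0.176323 rad, d = 1120.85 km
GL-61→HYD2: c = 0.221589 rad, d = 1408.59 km
HYD2→INJ-77: c = 0.077128 rad, d = 490.29 km
Total = 1679.64 + 1120.85 + 1408.59 + 490.29 = 4699.38 km

4699 km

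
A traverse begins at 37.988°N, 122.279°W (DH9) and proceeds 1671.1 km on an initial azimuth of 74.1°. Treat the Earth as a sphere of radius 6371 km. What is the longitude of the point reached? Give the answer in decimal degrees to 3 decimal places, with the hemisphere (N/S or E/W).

103.112°W

δ = d/R = 1671.1/6371 = 0.262298 rad
φ₂ = arcsin(sin φ₁ cos δ + cos φ₁ sin δ cos θ)
   = arcsin(0.61550·0.96580 + 0.78814·0.25930·0.27396) = 40.57419°
λ₂ = λ₁ + atan2(sin θ sin δ cos φ₁, cos δ − sin φ₁ sin φ₂) = -103.11217°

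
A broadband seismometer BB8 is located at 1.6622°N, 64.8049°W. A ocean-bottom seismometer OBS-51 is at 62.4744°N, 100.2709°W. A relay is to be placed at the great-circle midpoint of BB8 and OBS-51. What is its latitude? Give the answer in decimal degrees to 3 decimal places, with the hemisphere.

Bx = cos φ₂ cos Δλ = 0.376399,  By = cos φ₂ sin Δλ = -0.268146
φₘ = atan2(sin φ₁ + sin φ₂, √((cos φ₁ + Bx)² + By²)) = 33.15587°
λₘ = λ₁ + atan2(By, cos φ₁ + Bx) = -75.83229°

33.156°N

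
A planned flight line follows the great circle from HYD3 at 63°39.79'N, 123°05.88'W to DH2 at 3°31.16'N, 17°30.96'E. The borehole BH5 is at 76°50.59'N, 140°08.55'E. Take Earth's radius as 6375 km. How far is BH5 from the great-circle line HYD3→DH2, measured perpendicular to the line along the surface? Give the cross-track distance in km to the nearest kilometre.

3127 km

HYD3: φ = +63.66317°, λ = -123.09800°
DH2: φ = +3.51933°, λ = +17.51600°
BH5: φ = +76.84317°, λ = +140.14250°
δ₁₃ = central angle HYD3→BH5 = 0.533975 rad  (haversine)
θ₁₃ = bearing HYD3→BH5 = 333.633°,  θ₁₂ = bearing HYD3→DH2 = 41.392°
dₓₜ = R·arcsin(sin δ₁₃ · sin(θ₁₃ − θ₁₂)) = 6375·arcsin(0.50896·sin(292.241°)) = -3127.110 km
|dₓₜ| = 3127.110 km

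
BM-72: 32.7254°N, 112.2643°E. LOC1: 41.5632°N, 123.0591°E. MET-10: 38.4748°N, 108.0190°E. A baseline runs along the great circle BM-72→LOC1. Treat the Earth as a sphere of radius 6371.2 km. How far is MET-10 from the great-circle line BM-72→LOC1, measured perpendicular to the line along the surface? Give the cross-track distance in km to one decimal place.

704.0 km

δ₁₃ = central angle BM-72→MET-10 = 0.117007 rad  (haversine)
θ₁₃ = bearing BM-72→MET-10 = 330.235°,  θ₁₂ = bearing BM-72→LOC1 = 41.073°
dₓₜ = R·arcsin(sin δ₁₃ · sin(θ₁₃ − θ₁₂)) = 6371.2·arcsin(0.11674·sin(289.163°)) = -703.994 km
|dₓₜ| = 703.994 km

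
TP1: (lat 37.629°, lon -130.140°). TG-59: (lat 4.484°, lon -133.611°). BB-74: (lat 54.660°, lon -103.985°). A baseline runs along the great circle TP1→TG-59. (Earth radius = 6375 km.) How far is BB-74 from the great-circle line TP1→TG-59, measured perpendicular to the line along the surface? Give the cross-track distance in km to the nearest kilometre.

1396 km

δ₁₃ = central angle TP1→BB-74 = 0.429344 rad  (haversine)
θ₁₃ = bearing TP1→BB-74 = 37.771°,  θ₁₂ = bearing TP1→TG-59 = 186.312°
dₓₜ = R·arcsin(sin δ₁₃ · sin(θ₁₃ − θ₁₂)) = 6375·arcsin(0.41627·sin(-148.541°)) = -1396.083 km
|dₓₜ| = 1396.083 km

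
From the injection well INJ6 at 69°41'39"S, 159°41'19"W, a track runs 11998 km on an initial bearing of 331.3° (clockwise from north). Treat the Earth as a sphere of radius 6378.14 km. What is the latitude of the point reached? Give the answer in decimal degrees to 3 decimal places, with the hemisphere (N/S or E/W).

35.187°N

INJ6: φ = -69.69417°, λ = -159.68861°
δ = d/R = 11998/6378.14 = 1.881113 rad
φ₂ = arcsin(sin φ₁ cos δ + cos φ₁ sin δ cos θ)
   = arcsin(-0.93785·-0.30536 + 0.34703·0.95224·0.87715) = 35.18659°
λ₂ = λ₁ + atan2(sin θ sin δ cos φ₁, cos δ − sin φ₁ sin φ₂) = 166.28860°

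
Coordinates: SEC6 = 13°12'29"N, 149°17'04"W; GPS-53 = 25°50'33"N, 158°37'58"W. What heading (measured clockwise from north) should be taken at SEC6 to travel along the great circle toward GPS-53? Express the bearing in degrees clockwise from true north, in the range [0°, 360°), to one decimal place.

326.6°

SEC6: φ = +13.20806°, λ = -149.28444°
GPS-53: φ = +25.84250°, λ = -158.63278°
Δλ = -9.3483°
y = sin Δλ · cos φ₂ = -0.146192
x = cos φ₁ sin φ₂ − sin φ₁ cos φ₂ cos Δλ = 0.221461
θ = atan2(y, x) = -33.4298° → 326.5702° (mod 360°)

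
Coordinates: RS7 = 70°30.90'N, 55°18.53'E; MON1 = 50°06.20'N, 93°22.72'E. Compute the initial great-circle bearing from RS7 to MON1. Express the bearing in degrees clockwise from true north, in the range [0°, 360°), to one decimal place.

119.1°

RS7: φ = +70.51500°, λ = +55.30883°
MON1: φ = +50.10333°, λ = +93.37867°
Δλ = 38.0698°
y = sin Δλ · cos φ₂ = 0.395504
x = cos φ₁ sin φ₂ − sin φ₁ cos φ₂ cos Δλ = -0.220125
θ = atan2(y, x) = 119.0989° → 119.0989° (mod 360°)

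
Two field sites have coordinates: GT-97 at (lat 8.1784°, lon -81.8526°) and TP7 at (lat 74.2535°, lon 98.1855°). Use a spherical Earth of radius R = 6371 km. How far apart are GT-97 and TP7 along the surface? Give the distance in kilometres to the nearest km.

10849 km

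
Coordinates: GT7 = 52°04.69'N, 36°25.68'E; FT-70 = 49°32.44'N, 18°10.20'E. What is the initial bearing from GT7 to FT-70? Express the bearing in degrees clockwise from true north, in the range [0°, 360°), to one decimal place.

GT7: φ = +52.07817°, λ = +36.42800°
FT-70: φ = +49.54067°, λ = +18.17000°
Δλ = -18.2580°
y = sin Δλ · cos φ₂ = -0.203301
x = cos φ₁ sin φ₂ − sin φ₁ cos φ₂ cos Δλ = -0.018502
θ = atan2(y, x) = -95.2001° → 264.7999° (mod 360°)

264.8°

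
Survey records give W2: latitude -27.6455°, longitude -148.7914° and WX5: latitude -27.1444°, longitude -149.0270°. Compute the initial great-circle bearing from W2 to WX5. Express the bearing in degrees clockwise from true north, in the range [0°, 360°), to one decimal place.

337.3°

Δλ = -0.2356°
y = sin Δλ · cos φ₂ = -0.003659
x = cos φ₁ sin φ₂ − sin φ₁ cos φ₂ cos Δλ = 0.008742
θ = atan2(y, x) = -22.7119° → 337.2881° (mod 360°)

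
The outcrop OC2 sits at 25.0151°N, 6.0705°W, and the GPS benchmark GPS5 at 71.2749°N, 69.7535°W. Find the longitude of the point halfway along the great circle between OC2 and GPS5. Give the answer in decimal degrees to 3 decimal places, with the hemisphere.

Bx = cos φ₂ cos Δλ = 0.142324,  By = cos φ₂ sin Δλ = -0.287755
φₘ = atan2(sin φ₁ + sin φ₂, √((cos φ₁ + Bx)² + By²)) = 51.56154°
λₘ = λ₁ + atan2(By, cos φ₁ + Bx) = -21.41687°

21.417°W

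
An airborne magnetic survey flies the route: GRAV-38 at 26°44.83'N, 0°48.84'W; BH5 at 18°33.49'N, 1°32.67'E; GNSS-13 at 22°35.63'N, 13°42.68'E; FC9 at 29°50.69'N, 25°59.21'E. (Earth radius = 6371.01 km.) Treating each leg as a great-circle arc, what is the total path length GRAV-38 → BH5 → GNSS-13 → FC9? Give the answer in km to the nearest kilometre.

GRAV-38: φ = +26.74717°, λ = -0.81400°
BH5: φ = +18.55817°, λ = +1.54450°
GNSS-13: φ = +22.59383°, λ = +13.71133°
FC9: φ = +29.84483°, λ = +25.98683°
GRAV-38→BH5: c = 0.147875 rad, d = 942.11 km
BH5→GNSS-13: c = 0.210815 rad, d = 1343.10 km
GNSS-13→FC9: c = 0.229881 rad, d = 1464.57 km
Total = 942.11 + 1343.10 + 1464.57 = 3749.79 km

3750 km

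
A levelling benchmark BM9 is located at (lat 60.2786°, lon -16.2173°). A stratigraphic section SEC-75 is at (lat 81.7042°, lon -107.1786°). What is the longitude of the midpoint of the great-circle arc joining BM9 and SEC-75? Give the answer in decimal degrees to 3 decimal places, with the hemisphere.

Bx = cos φ₂ cos Δλ = -0.002421,  By = cos φ₂ sin Δλ = -0.144263
φₘ = atan2(sin φ₁ + sin φ₂, √((cos φ₁ + Bx)² + By²)) = 74.53558°
λₘ = λ₁ + atan2(By, cos φ₁ + Bx) = -32.51667°

32.517°W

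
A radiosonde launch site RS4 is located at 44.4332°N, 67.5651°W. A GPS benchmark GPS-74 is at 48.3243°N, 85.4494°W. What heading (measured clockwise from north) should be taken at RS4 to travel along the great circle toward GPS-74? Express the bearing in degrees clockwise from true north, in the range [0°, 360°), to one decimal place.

293.9°

Δλ = -17.8843°
y = sin Δλ · cos φ₂ = -0.204192
x = cos φ₁ sin φ₂ − sin φ₁ cos φ₂ cos Δλ = 0.090353
θ = atan2(y, x) = -66.1310° → 293.8690° (mod 360°)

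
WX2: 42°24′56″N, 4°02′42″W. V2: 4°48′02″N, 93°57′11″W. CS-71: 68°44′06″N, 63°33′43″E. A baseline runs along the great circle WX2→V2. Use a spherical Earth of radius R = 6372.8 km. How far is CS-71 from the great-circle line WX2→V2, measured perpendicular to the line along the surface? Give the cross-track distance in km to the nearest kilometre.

WX2: φ = +42.41556°, λ = -4.04500°
V2: φ = +4.80056°, λ = -93.95306°
CS-71: φ = +68.73500°, λ = +63.56194°
δ₁₃ = central angle WX2→CS-71 = 0.751622 rad  (haversine)
θ₁₃ = bearing WX2→CS-71 = 29.413°,  θ₁₂ = bearing WX2→V2 = 273.486°
dₓₜ = R·arcsin(sin δ₁₃ · sin(θ₁₃ − θ₁₂)) = 6372.8·arcsin(0.68282·sin(-244.073°)) = 4213.994 km
|dₓₜ| = 4213.994 km

4214 km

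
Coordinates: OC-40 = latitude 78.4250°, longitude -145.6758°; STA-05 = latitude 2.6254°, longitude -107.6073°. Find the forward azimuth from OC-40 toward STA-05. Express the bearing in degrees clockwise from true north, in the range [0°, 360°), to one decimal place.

141.0°

Δλ = 38.0685°
y = sin Δλ · cos φ₂ = 0.615956
x = cos φ₁ sin φ₂ − sin φ₁ cos φ₂ cos Δλ = -0.761263
θ = atan2(y, x) = 141.0228° → 141.0228° (mod 360°)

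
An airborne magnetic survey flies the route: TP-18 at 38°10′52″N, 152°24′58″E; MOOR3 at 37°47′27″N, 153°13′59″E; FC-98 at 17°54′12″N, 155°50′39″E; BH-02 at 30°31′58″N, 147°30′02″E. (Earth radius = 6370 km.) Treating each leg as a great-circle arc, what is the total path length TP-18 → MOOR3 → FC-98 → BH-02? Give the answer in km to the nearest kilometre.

TP-18: φ = +38.18111°, λ = +152.41611°
MOOR3: φ = +37.79083°, λ = +153.23306°
FC-98: φ = +17.90333°, λ = +155.84417°
BH-02: φ = +30.53278°, λ = +147.50056°
TP-18→MOOR3: c = 0.013141 rad, d = 83.71 km
MOOR3→FC-98: c = 0.349390 rad, d = 2225.62 km
FC-98→BH-02: c = 0.257109 rad, d = 1637.78 km
Total = 83.71 + 2225.62 + 1637.78 = 3947.11 km

3947 km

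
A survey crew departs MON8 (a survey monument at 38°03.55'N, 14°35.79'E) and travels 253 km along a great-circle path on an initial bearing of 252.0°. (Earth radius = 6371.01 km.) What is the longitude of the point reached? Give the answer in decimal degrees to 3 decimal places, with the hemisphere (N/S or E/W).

11.875°E

MON8: φ = +38.05917°, λ = +14.59650°
δ = d/R = 253/6371.01 = 0.039711 rad
φ₂ = arcsin(sin φ₁ cos δ + cos φ₁ sin δ cos θ)
   = arcsin(0.61647·0.99921 + 0.78737·0.03970·-0.30902) = 37.32455°
λ₂ = λ₁ + atan2(sin θ sin δ cos φ₁, cos δ − sin φ₁ sin φ₂) = 11.87501°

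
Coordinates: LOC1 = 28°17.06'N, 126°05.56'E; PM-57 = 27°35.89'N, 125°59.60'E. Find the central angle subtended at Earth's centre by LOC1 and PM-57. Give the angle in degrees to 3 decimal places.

LOC1: φ = +28.28433°, λ = +126.09267°
PM-57: φ = +27.59817°, λ = +125.99333°
Δφ = -0.6862°,  Δλ = -0.0993°
a = sin²(Δφ/2) + cos φ₁ cos φ₂ sin²(Δλ/2) = 0.000036
c = 2·arcsin(√a) = 0.012073 rad = 0.6918°

0.692°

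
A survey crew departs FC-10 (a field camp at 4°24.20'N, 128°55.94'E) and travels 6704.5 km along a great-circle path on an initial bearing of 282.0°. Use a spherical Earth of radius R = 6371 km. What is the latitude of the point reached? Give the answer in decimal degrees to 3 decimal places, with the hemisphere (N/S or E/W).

12.598°N

FC-10: φ = +4.40333°, λ = +128.93233°
δ = d/R = 6704.5/6371 = 1.052347 rad
φ₂ = arcsin(sin φ₁ cos δ + cos φ₁ sin δ cos θ)
   = arcsin(0.07678·0.49553 + 0.99705·0.86859·0.20791) = 12.59760°
λ₂ = λ₁ + atan2(sin θ sin δ cos φ₁, cos δ − sin φ₁ sin φ₂) = 68.40788°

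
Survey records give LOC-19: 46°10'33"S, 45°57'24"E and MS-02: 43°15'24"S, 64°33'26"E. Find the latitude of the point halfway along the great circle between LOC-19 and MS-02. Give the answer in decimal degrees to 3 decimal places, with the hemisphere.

45.095°S

LOC-19: φ = -46.17583°, λ = +45.95667°
MS-02: φ = -43.25667°, λ = +64.55722°
Bx = cos φ₂ cos Δλ = 0.690249,  By = cos φ₂ sin Δλ = 0.232302
φₘ = atan2(sin φ₁ + sin φ₂, √((cos φ₁ + Bx)² + By²)) = -45.09508°
λₘ = λ₁ + atan2(By, cos φ₁ + Bx) = 55.49366°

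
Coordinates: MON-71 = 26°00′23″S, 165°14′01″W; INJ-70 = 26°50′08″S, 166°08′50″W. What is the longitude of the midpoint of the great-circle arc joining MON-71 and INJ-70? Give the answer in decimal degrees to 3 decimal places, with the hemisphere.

165.689°W

MON-71: φ = -26.00639°, λ = -165.23361°
INJ-70: φ = -26.83556°, λ = -166.14722°
Bx = cos φ₂ cos Δλ = 0.892192,  By = cos φ₂ sin Δλ = -0.014228
φₘ = atan2(sin φ₁ + sin φ₂, √((cos φ₁ + Bx)² + By²)) = -26.42170°
λₘ = λ₁ + atan2(By, cos φ₁ + Bx) = -165.68877°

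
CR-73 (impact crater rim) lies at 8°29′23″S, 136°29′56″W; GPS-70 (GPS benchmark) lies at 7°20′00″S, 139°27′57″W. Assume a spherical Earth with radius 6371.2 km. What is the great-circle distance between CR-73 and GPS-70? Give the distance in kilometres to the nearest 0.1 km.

CR-73: φ = -8.48972°, λ = -136.49889°
GPS-70: φ = -7.33333°, λ = -139.46583°
Δφ = 1.1564°,  Δλ = -2.9669°
a = sin²(Δφ/2) + cos φ₁ cos φ₂ sin²(Δλ/2) = 0.000759
c = 2·arcsin(√a) = 0.055117 rad = 3.1580°
d = R·c = 6371.2 × 0.055117 = 351.2 km

351.2 km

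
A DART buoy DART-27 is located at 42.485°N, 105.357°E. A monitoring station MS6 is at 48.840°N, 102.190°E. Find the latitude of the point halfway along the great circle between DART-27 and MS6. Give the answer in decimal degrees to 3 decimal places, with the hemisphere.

45.673°N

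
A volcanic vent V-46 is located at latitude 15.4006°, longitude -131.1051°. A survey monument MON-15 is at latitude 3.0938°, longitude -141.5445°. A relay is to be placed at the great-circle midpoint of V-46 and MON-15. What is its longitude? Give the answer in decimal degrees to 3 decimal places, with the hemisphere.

Bx = cos φ₂ cos Δλ = 0.982014,  By = cos φ₂ sin Δλ = -0.180931
φₘ = atan2(sin φ₁ + sin φ₂, √((cos φ₁ + Bx)² + By²)) = 9.28503°
λₘ = λ₁ + atan2(By, cos φ₁ + Bx) = -136.41667°

136.417°W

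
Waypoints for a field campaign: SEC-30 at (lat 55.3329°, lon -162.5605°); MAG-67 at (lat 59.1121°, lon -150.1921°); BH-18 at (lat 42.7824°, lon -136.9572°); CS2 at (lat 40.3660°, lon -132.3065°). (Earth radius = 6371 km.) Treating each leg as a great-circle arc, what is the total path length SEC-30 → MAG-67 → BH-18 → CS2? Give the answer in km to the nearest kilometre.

SEC-30→MAG-67: c = 0.133904 rad, d = 853.10 km
MAG-67→BH-18: c = 0.318672 rad, d = 2030.26 km
BH-18→CS2: c = 0.073914 rad, d = 470.90 km
Total = 853.10 + 2030.26 + 470.90 = 3354.26 km

3354 km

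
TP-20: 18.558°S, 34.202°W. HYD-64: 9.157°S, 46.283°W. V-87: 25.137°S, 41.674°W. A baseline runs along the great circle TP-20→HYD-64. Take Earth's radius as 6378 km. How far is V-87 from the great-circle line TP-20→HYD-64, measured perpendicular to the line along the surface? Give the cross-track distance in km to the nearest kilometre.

1053 km

δ₁₃ = central angle TP-20→V-87 = 0.166763 rad  (haversine)
θ₁₃ = bearing TP-20→V-87 = 225.172°,  θ₁₂ = bearing TP-20→HYD-64 = 307.120°
dₓₜ = R·arcsin(sin δ₁₃ · sin(θ₁₃ − θ₁₂)) = 6378·arcsin(0.16599·sin(-81.948°)) = -1053.030 km
|dₓₜ| = 1053.030 km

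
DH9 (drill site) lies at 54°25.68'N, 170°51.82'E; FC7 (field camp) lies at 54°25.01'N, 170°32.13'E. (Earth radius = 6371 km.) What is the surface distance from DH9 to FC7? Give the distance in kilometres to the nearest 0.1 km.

DH9: φ = +54.42800°, λ = +170.86367°
FC7: φ = +54.41683°, λ = +170.53550°
Δφ = -0.0112°,  Δλ = -0.3282°
a = sin²(Δφ/2) + cos φ₁ cos φ₂ sin²(Δλ/2) = 0.000003
c = 2·arcsin(√a) = 0.003338 rad = 0.1913°
d = R·c = 6371 × 0.003338 = 21.3 km

21.3 km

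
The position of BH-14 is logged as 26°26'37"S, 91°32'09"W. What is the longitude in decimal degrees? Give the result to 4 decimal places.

91.5358°W

91° + 32′/60 + 9″/3600 = 91 + 0.53333 + 0.00250 = 91.5358°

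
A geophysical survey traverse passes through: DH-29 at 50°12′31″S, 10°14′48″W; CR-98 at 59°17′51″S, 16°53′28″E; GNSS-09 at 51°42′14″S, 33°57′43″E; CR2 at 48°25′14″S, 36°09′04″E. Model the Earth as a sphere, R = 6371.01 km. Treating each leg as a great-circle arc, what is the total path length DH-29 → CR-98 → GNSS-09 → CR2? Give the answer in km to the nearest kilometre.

3750 km

DH-29: φ = -50.20861°, λ = -10.24667°
CR-98: φ = -59.29750°, λ = +16.89111°
GNSS-09: φ = -51.70389°, λ = +33.96194°
CR2: φ = -48.42056°, λ = +36.15111°
DH-29→CR-98: c = 0.312814 rad, d = 1992.94 km
CR-98→GNSS-09: c = 0.213527 rad, d = 1360.38 km
GNSS-09→CR2: c = 0.062326 rad, d = 397.08 km
Total = 1992.94 + 1360.38 + 397.08 = 3750.41 km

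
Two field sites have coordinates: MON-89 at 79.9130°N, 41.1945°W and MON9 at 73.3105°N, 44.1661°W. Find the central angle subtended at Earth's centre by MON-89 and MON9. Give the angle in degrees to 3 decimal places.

Δφ = -6.6025°,  Δλ = -2.9716°
a = sin²(Δφ/2) + cos φ₁ cos φ₂ sin²(Δλ/2) = 0.003350
c = 2·arcsin(√a) = 0.115822 rad = 6.6361°

6.636°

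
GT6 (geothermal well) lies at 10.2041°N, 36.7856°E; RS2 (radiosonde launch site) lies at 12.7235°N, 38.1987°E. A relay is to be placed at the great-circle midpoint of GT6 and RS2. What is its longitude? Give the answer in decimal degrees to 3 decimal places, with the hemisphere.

37.489°E

Bx = cos φ₂ cos Δλ = 0.975148,  By = cos φ₂ sin Δλ = 0.024055
φₘ = atan2(sin φ₁ + sin φ₂, √((cos φ₁ + Bx)² + By²)) = 11.46465°
λₘ = λ₁ + atan2(By, cos φ₁ + Bx) = 37.48900°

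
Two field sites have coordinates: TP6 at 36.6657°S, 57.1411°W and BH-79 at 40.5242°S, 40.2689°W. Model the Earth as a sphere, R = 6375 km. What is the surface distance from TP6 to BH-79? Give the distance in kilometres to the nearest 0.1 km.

1526.0 km

Δφ = -3.8585°,  Δλ = 16.8722°
a = sin²(Δφ/2) + cos φ₁ cos φ₂ sin²(Δλ/2) = 0.014256
c = 2·arcsin(√a) = 0.239371 rad = 13.7149°
d = R·c = 6375 × 0.239371 = 1526.0 km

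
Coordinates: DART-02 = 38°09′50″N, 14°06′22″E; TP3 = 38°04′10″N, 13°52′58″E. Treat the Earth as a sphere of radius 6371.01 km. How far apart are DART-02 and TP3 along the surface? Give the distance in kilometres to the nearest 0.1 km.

22.2 km

DART-02: φ = +38.16389°, λ = +14.10611°
TP3: φ = +38.06944°, λ = +13.88278°
Δφ = -0.0944°,  Δλ = -0.2233°
a = sin²(Δφ/2) + cos φ₁ cos φ₂ sin²(Δλ/2) = 0.000003
c = 2·arcsin(√a) = 0.003482 rad = 0.1995°
d = R·c = 6371.01 × 0.003482 = 22.2 km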